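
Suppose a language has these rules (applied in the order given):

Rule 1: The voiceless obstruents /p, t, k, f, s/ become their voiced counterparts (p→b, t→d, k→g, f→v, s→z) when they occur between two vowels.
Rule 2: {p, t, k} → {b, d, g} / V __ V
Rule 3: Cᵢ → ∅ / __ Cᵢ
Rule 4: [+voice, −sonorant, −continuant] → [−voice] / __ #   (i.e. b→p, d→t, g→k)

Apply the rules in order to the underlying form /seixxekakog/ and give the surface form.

Rule 1 (intervocalic voicing): /k/ is a voiceless obstruent between vowels /e/ and /a/, so it voices to [g]. /k/ is a voiceless obstruent between vowels /a/ and /o/, so it voices to [g]. /seixxekakog/ → seixxegagog.
Rule 2 (intervocalic voicing): no segment meets the environment; /seixxegagog/ is unchanged.
Rule 3 (degemination): /xx/ is a geminate; the first /x/ deletes. /seixxegagog/ → seixegagog.
Rule 4 (final devoicing): /g/ is a voiced stop in word-final position, so it devoices to [k]. /seixegagog/ → seixegagok.

seixegagok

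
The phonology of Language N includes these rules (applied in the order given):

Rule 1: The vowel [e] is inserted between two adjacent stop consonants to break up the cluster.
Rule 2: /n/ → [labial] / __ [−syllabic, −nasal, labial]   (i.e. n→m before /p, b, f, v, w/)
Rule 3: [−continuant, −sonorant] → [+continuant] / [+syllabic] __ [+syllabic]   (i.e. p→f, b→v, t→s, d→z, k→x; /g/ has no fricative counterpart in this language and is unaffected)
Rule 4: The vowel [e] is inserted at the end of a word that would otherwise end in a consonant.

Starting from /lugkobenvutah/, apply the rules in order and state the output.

lugexovemvusahe

Rule 1 (stop-cluster e-epenthesis): /g/ and /k/ form a stop–stop cluster, so [e] is inserted between them. /lugkobenvutah/ → lugekobenvutah.
Rule 2 (nasal place assimilation): /n/ precedes the labial consonant /v/, so it assimilates in place to [m]. /lugekobenvutah/ → lugekobemvutah.
Rule 3 (intervocalic spirantization): /k/ is a stop between vowels /e/ and /o/, so it spirantizes to the fricative [x]. /b/ is a stop between vowels /o/ and /e/, so it spirantizes to the fricative [v]. /t/ is a stop between vowels /u/ and /a/, so it spirantizes to the fricative [s]. /lugekobemvutah/ → lugexovemvusah.
Rule 4 (final e-epenthesis): the form ends in the consonant /h/, so [e] is inserted word-finally. /lugexovemvusah/ → lugexovemvusahe.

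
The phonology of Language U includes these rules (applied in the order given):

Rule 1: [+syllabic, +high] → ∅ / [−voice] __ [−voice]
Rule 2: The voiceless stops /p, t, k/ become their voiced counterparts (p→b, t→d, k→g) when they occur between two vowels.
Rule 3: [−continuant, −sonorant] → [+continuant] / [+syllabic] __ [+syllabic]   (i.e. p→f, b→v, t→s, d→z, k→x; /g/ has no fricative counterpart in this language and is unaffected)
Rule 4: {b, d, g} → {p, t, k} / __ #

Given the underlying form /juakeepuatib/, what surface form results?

Rule 1 (high vowel syncope): no segment meets the environment; /juakeepuatib/ is unchanged.
Rule 2 (intervocalic voicing): /k/ is a voiceless stop between vowels /a/ and /e/, so it voices to [g]. /p/ is a voiceless stop between vowels /e/ and /u/, so it voices to [b]. /t/ is a voiceless stop between vowels /a/ and /i/, so it voices to [d]. /juakeepuatib/ → juageebuadib.
Rule 3 (intervocalic spirantization): /b/ is a stop between vowels /e/ and /u/, so it spirantizes to the fricative [v]. /d/ is a stop between vowels /a/ and /i/, so it spirantizes to the fricative [z]. /juageebuadib/ → juageevuazib.
Rule 4 (final devoicing): /b/ is a voiced stop in word-final position, so it devoices to [p]. /juageevuazib/ → juageevuazip.

juageevuazip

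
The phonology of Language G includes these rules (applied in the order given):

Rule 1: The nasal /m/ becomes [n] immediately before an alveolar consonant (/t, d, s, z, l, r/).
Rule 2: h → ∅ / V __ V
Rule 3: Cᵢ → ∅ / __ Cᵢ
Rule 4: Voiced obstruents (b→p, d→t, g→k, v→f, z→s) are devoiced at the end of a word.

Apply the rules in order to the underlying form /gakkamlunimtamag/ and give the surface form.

gakanlunintamak

Rule 1 (nasal place assimilation): /m/ precedes the alveolar consonant /l/, so it assimilates in place to [n]. /m/ precedes the alveolar consonant /t/, so it assimilates in place to [n]. /gakkamlunimtamag/ → gakkanlunintamag.
Rule 2 (intervocalic h-deletion): no segment meets the environment; /gakkanlunintamag/ is unchanged.
Rule 3 (degemination): /kk/ is a geminate; the first /k/ deletes. /gakkanlunintamag/ → gakanlunintamag.
Rule 4 (final devoicing): /g/ is a voiced obstruent in word-final position, so it devoices to [k]. /gakanlunintamag/ → gakanlunintamak.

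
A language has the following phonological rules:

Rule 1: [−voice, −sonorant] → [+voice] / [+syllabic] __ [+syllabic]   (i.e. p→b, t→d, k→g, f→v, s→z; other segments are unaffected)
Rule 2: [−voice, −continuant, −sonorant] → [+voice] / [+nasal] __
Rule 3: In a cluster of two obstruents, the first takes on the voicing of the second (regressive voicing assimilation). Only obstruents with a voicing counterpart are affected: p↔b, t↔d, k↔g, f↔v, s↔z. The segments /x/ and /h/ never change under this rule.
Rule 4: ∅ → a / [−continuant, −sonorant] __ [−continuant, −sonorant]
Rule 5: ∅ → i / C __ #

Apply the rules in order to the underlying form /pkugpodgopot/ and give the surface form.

pakukapodagoboti

Rule 1 (intervocalic voicing): /p/ is a voiceless obstruent between vowels /o/ and /o/, so it voices to [b]. /pkugpodgopot/ → pkugpodgobot.
Rule 2 (post-nasal voicing): no segment meets the environment; /pkugpodgobot/ is unchanged.
Rule 3 (regressive voicing assimilation): /g/ precedes the voiceless obstruent /p/, so it devoices to [k] by assimilation. /pkugpodgobot/ → pkukpodgobot.
Rule 4 (stop-cluster a-epenthesis): /p/ and /k/ form a stop–stop cluster, so [a] is inserted between them. /k/ and /p/ form a stop–stop cluster, so [a] is inserted between them. /d/ and /g/ form a stop–stop cluster, so [a] is inserted between them. /pkukpodgobot/ → pakukapodagobot.
Rule 5 (final i-epenthesis): the form ends in the consonant /t/, so [i] is inserted word-finally. /pakukapodagobot/ → pakukapodagoboti.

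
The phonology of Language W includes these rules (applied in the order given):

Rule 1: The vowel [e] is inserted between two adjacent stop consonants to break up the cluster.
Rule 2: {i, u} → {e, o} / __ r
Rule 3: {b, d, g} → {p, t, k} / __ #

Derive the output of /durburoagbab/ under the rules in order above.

Rule 1 (stop-cluster e-epenthesis): /g/ and /b/ form a stop–stop cluster, so [e] is inserted between them. /durburoagbab/ → durburoagebab.
Rule 2 (pre-rhotic lowering): /u/ is a high vowel immediately before /r/, so it lowers to [o]. /u/ is a high vowel immediately before /r/, so it lowers to [o]. /durburoagebab/ → dorboroagebab.
Rule 3 (final devoicing): /b/ is a voiced stop in word-final position, so it devoices to [p]. /dorboroagebab/ → dorboroagebap.

dorboroagebap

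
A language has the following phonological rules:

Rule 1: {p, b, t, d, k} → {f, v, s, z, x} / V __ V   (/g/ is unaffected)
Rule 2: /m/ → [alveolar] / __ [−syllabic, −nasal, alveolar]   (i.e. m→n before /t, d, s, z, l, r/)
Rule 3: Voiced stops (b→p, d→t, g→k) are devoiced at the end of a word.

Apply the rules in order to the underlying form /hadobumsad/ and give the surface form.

hazovunsat

Rule 1 (intervocalic spirantization): /d/ is a stop between vowels /a/ and /o/, so it spirantizes to the fricative [z]. /b/ is a stop between vowels /o/ and /u/, so it spirantizes to the fricative [v]. /hadobumsad/ → hazovumsad.
Rule 2 (nasal place assimilation): /m/ precedes the alveolar consonant /s/, so it assimilates in place to [n]. /hazovumsad/ → hazovunsad.
Rule 3 (final devoicing): /d/ is a voiced stop in word-final position, so it devoices to [t]. /hazovunsad/ → hazovunsat.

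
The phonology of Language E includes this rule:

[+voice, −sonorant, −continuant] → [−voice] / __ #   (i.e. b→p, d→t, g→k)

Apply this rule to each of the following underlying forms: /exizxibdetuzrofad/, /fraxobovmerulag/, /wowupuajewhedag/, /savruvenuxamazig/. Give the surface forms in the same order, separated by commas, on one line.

exizxibdetuzrofat, fraxobovmerulak, wowupuajewhedak, savruvenuxamazik

/exizxibdetuzrofad/: /d/ is a voiced stop in word-final position, so it devoices to [t]. → [exizxibdetuzrofat].
/fraxobovmerulag/: /g/ is a voiced stop in word-final position, so it devoices to [k]. → [fraxobovmerulak].
/wowupuajewhedag/: /g/ is a voiced stop in word-final position, so it devoices to [k]. → [wowupuajewhedak].
/savruvenuxamazig/: /g/ is a voiced stop in word-final position, so it devoices to [k]. → [savruvenuxamazik].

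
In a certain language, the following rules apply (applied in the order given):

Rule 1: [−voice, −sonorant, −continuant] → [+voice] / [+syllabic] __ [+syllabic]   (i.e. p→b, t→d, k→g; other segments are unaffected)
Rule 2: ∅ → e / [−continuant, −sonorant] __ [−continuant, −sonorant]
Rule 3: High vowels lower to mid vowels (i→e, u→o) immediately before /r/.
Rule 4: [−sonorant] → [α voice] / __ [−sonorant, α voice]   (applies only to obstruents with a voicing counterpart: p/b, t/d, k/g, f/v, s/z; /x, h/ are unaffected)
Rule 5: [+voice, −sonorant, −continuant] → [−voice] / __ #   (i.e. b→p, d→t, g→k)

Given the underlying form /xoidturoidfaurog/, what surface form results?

Rule 1 (intervocalic voicing): no segment meets the environment; /xoidturoidfaurog/ is unchanged.
Rule 2 (stop-cluster e-epenthesis): /d/ and /t/ form a stop–stop cluster, so [e] is inserted between them. /xoidturoidfaurog/ → xoideturoidfaurog.
Rule 3 (pre-rhotic lowering): /u/ is a high vowel immediately before /r/, so it lowers to [o]. /u/ is a high vowel immediately before /r/, so it lowers to [o]. /xoideturoidfaurog/ → xoidetoroidfaorog.
Rule 4 (regressive voicing assimilation): /d/ precedes the voiceless obstruent /f/, so it devoices to [t] by assimilation. /xoidetoroidfaorog/ → xoidetoroitfaorog.
Rule 5 (final devoicing): /g/ is a voiced stop in word-final position, so it devoices to [k]. /xoidetoroitfaorog/ → xoidetoroitfaorok.

xoidetoroitfaorok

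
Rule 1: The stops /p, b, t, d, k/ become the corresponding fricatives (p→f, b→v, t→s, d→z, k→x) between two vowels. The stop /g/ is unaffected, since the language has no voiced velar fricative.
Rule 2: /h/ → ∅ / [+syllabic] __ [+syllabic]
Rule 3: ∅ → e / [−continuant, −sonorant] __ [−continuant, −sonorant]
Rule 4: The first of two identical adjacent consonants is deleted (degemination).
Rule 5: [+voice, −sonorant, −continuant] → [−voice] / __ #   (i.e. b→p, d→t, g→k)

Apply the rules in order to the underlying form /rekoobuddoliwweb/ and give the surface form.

rexoovudedoliwep

Rule 1 (intervocalic spirantization): /k/ is a stop between vowels /e/ and /o/, so it spirantizes to the fricative [x]. /b/ is a stop between vowels /o/ and /u/, so it spirantizes to the fricative [v]. /rekoobuddoliwweb/ → rexoovuddoliwweb.
Rule 2 (intervocalic h-deletion): no segment meets the environment; /rexoovuddoliwweb/ is unchanged.
Rule 3 (stop-cluster e-epenthesis): /d/ and /d/ form a stop–stop cluster, so [e] is inserted between them. /rexoovuddoliwweb/ → rexoovudedoliwweb.
Rule 4 (degemination): /ww/ is a geminate; the first /w/ deletes. /rexoovudedoliwweb/ → rexoovudedoliweb.
Rule 5 (final devoicing): /b/ is a voiced stop in word-final position, so it devoices to [p]. /rexoovudedoliweb/ → rexoovudedoliwep.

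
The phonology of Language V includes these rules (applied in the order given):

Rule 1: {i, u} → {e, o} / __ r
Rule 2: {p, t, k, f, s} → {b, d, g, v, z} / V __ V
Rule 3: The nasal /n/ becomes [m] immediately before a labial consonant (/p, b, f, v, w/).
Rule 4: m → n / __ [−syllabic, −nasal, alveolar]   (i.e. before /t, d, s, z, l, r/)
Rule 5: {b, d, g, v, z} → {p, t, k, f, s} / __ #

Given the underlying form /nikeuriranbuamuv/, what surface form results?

Rule 1 (pre-rhotic lowering): /u/ is a high vowel immediately before /r/, so it lowers to [o]. /i/ is a high vowel immediately before /r/, so it lowers to [e]. /nikeuriranbuamuv/ → nikeoreranbuamuv.
Rule 2 (intervocalic voicing): /k/ is a voiceless obstruent between vowels /i/ and /e/, so it voices to [g]. /nikeoreranbuamuv/ → nigeoreranbuamuv.
Rule 3 (nasal place assimilation): /n/ precedes the labial consonant /b/, so it assimilates in place to [m]. /nigeoreranbuamuv/ → nigeorerambuamuv.
Rule 4 (nasal place assimilation): no segment meets the environment; /nigeorerambuamuv/ is unchanged.
Rule 5 (final devoicing): /v/ is a voiced obstruent in word-final position, so it devoices to [f]. /nigeorerambuamuv/ → nigeorerambuamuf.

nigeorerambuamuf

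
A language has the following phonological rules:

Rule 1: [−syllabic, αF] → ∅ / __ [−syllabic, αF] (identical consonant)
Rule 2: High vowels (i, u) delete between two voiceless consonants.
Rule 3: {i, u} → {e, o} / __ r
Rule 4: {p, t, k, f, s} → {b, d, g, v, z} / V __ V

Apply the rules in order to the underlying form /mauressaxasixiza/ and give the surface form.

maorezaxasxiza

Rule 1 (degemination): /ss/ is a geminate; the first /s/ deletes. /mauressaxasixiza/ → mauresaxasixiza.
Rule 2 (high vowel syncope): /i/ is a high vowel flanked by voiceless consonants /s/ and /x/, so it deletes. /mauresaxasixiza/ → mauresaxasxiza.
Rule 3 (pre-rhotic lowering): /u/ is a high vowel immediately before /r/, so it lowers to [o]. /mauresaxasxiza/ → maoresaxasxiza.
Rule 4 (intervocalic voicing): /s/ is a voiceless obstruent between vowels /e/ and /a/, so it voices to [z]. /maoresaxasxiza/ → maorezaxasxiza.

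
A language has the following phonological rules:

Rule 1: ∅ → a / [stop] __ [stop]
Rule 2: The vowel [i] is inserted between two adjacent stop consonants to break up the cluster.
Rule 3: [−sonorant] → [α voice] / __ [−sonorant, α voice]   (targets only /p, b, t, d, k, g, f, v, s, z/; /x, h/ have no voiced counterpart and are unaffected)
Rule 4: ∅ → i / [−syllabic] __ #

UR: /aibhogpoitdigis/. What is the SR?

aiphogapoitadigisi

Rule 1 (stop-cluster a-epenthesis): /g/ and /p/ form a stop–stop cluster, so [a] is inserted between them. /t/ and /d/ form a stop–stop cluster, so [a] is inserted between them. /aibhogpoitdigis/ → aibhogapoitadigis.
Rule 2 (stop-cluster i-epenthesis): no segment meets the environment; /aibhogapoitadigis/ is unchanged.
Rule 3 (regressive voicing assimilation): /b/ precedes the voiceless obstruent /h/, so it devoices to [p] by assimilation. /aibhogapoitadigis/ → aiphogapoitadigis.
Rule 4 (final i-epenthesis): the form ends in the consonant /s/, so [i] is inserted word-finally. /aiphogapoitadigis/ → aiphogapoitadigisi.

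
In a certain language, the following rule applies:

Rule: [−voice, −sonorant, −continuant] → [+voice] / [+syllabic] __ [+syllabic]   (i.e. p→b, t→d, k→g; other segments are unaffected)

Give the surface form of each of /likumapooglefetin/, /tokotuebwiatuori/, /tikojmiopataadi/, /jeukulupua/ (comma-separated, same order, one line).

ligumabooglefedin, togoduebwiaduori, tigojmiobadaadi, jeugulubua

/likumapooglefetin/: /k/ is a voiceless stop between vowels /i/ and /u/, so it voices to [g]. /p/ is a voiceless stop between vowels /a/ and /o/, so it voices to [b]. /t/ is a voiceless stop between vowels /e/ and /i/, so it voices to [d]. → [ligumabooglefedin].
/tokotuebwiatuori/: /k/ is a voiceless stop between vowels /o/ and /o/, so it voices to [g]. /t/ is a voiceless stop between vowels /o/ and /u/, so it voices to [d]. /t/ is a voiceless stop between vowels /a/ and /u/, so it voices to [d]. → [togoduebwiaduori].
/tikojmiopataadi/: /k/ is a voiceless stop between vowels /i/ and /o/, so it voices to [g]. /p/ is a voiceless stop between vowels /o/ and /a/, so it voices to [b]. /t/ is a voiceless stop between vowels /a/ and /a/, so it voices to [d]. → [tigojmiobadaadi].
/jeukulupua/: /k/ is a voiceless stop between vowels /u/ and /u/, so it voices to [g]. /p/ is a voiceless stop between vowels /u/ and /u/, so it voices to [b]. → [jeugulubua].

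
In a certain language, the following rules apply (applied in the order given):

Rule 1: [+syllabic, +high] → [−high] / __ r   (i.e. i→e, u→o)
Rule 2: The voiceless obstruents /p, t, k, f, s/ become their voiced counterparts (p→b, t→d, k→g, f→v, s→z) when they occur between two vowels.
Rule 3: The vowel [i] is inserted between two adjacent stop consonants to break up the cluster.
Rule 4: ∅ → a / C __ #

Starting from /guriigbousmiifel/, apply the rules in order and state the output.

goriigibousmiivela

Rule 1 (pre-rhotic lowering): /u/ is a high vowel immediately before /r/, so it lowers to [o]. /guriigbousmiifel/ → goriigbousmiifel.
Rule 2 (intervocalic voicing): /f/ is a voiceless obstruent between vowels /i/ and /e/, so it voices to [v]. /goriigbousmiifel/ → goriigbousmiivel.
Rule 3 (stop-cluster i-epenthesis): /g/ and /b/ form a stop–stop cluster, so [i] is inserted between them. /goriigbousmiivel/ → goriigibousmiivel.
Rule 4 (final a-epenthesis): the form ends in the consonant /l/, so [a] is inserted word-finally. /goriigibousmiivel/ → goriigibousmiivela.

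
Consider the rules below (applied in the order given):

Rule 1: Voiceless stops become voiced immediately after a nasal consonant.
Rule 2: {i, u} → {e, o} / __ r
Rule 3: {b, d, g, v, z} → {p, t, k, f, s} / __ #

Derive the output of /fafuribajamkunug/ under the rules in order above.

Rule 1 (post-nasal voicing): /k/ is a voiceless stop immediately after the nasal /m/, so it voices to [g]. /fafuribajamkunug/ → fafuribajamgunug.
Rule 2 (pre-rhotic lowering): /u/ is a high vowel immediately before /r/, so it lowers to [o]. /fafuribajamgunug/ → faforibajamgunug.
Rule 3 (final devoicing): /g/ is a voiced obstruent in word-final position, so it devoices to [k]. /faforibajamgunug/ → faforibajamgunuk.

faforibajamgunuk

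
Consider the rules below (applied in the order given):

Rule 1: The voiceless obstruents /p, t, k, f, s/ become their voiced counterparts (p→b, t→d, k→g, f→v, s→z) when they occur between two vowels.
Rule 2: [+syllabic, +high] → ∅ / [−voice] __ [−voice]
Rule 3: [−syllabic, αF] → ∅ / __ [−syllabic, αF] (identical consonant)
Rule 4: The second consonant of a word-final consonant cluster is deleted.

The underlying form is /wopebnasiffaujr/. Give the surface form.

wobebnazifauj

Rule 1 (intervocalic voicing): /p/ is a voiceless obstruent between vowels /o/ and /e/, so it voices to [b]. /s/ is a voiceless obstruent between vowels /a/ and /i/, so it voices to [z]. /wopebnasiffaujr/ → wobebnaziffaujr.
Rule 2 (high vowel syncope): no segment meets the environment; /wobebnaziffaujr/ is unchanged.
Rule 3 (degemination): /ff/ is a geminate; the first /f/ deletes. /wobebnaziffaujr/ → wobebnazifaujr.
Rule 4 (final cluster simplification): /r/ is the second consonant of a word-final cluster /jr/, so it deletes. /wobebnazifaujr/ → wobebnazifauj.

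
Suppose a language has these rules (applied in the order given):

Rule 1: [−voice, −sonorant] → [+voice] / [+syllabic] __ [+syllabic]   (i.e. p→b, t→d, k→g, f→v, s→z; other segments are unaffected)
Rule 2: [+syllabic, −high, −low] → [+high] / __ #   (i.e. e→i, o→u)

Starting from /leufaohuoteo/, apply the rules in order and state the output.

Rule 1 (intervocalic voicing): /f/ is a voiceless obstruent between vowels /u/ and /a/, so it voices to [v]. /t/ is a voiceless obstruent between vowels /o/ and /e/, so it voices to [d]. /leufaohuoteo/ → leuvaohuodeo.
Rule 2 (final vowel raising): /o/ is a mid vowel in word-final position, so it raises to [u]. /leuvaohuodeo/ → leuvaohuodeu.

leuvaohuodeu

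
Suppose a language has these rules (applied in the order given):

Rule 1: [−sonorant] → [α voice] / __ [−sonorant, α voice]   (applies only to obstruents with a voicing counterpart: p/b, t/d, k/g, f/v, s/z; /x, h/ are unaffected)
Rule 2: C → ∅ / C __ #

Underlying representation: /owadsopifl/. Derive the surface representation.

owatsopif

Rule 1 (regressive voicing assimilation): /d/ precedes the voiceless obstruent /s/, so it devoices to [t] by assimilation. /owadsopifl/ → owatsopifl.
Rule 2 (final cluster simplification): /l/ is the second consonant of a word-final cluster /fl/, so it deletes. /owatsopifl/ → owatsopif.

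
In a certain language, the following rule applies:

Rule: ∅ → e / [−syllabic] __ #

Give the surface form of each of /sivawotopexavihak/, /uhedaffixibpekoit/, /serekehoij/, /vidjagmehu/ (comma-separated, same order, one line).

/sivawotopexavihak/: the form ends in the consonant /k/, so [e] is inserted word-finally. → [sivawotopexavihake].
/uhedaffixibpekoit/: the form ends in the consonant /t/, so [e] is inserted word-finally. → [uhedaffixibpekoite].
/serekehoij/: the form ends in the consonant /j/, so [e] is inserted word-finally. → [serekehoije].
/vidjagmehu/: the rule's environment is not met; surfaces unchanged as [vidjagmehu].

sivawotopexavihake, uhedaffixibpekoite, serekehoije, vidjagmehu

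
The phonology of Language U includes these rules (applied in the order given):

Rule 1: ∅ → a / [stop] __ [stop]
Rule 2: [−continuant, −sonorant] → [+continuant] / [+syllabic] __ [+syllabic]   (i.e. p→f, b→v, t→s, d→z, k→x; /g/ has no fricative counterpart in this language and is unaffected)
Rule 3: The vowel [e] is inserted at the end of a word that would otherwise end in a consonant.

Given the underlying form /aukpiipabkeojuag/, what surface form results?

Rule 1 (stop-cluster a-epenthesis): /k/ and /p/ form a stop–stop cluster, so [a] is inserted between them. /b/ and /k/ form a stop–stop cluster, so [a] is inserted between them. /aukpiipabkeojuag/ → aukapiipabakeojuag.
Rule 2 (intervocalic spirantization): /k/ is a stop between vowels /u/ and /a/, so it spirantizes to the fricative [x]. /p/ is a stop between vowels /a/ and /i/, so it spirantizes to the fricative [f]. /p/ is a stop between vowels /i/ and /a/, so it spirantizes to the fricative [f]. /b/ is a stop between vowels /a/ and /a/, so it spirantizes to the fricative [v]. /k/ is a stop between vowels /a/ and /e/, so it spirantizes to the fricative [x]. /aukapiipabakeojuag/ → auxafiifavaxeojuag.
Rule 3 (final e-epenthesis): the form ends in the consonant /g/, so [e] is inserted word-finally. /auxafiifavaxeojuag/ → auxafiifavaxeojuage.

auxafiifavaxeojuage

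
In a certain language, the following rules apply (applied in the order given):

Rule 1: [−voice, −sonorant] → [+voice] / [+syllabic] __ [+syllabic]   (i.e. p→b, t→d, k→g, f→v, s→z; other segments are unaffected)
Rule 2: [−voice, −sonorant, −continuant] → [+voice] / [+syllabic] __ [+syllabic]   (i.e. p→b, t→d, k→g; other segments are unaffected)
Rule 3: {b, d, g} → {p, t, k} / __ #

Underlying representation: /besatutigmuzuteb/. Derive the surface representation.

bezadudigmuzudep

Rule 1 (intervocalic voicing): /s/ is a voiceless obstruent between vowels /e/ and /a/, so it voices to [z]. /t/ is a voiceless obstruent between vowels /a/ and /u/, so it voices to [d]. /t/ is a voiceless obstruent between vowels /u/ and /i/, so it voices to [d]. /t/ is a voiceless obstruent between vowels /u/ and /e/, so it voices to [d]. /besatutigmuzuteb/ → bezadudigmuzudeb.
Rule 2 (intervocalic voicing): no segment meets the environment; /bezadudigmuzudeb/ is unchanged.
Rule 3 (final devoicing): /b/ is a voiced stop in word-final position, so it devoices to [p]. /bezadudigmuzudeb/ → bezadudigmuzudep.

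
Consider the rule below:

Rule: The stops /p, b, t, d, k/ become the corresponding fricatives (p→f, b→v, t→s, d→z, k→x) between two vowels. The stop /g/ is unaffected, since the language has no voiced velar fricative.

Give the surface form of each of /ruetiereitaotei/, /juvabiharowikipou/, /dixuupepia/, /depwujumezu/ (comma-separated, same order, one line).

/ruetiereitaotei/: /t/ is a stop between vowels /e/ and /i/, so it spirantizes to the fricative [s]. /t/ is a stop between vowels /i/ and /a/, so it spirantizes to the fricative [s]. /t/ is a stop between vowels /o/ and /e/, so it spirantizes to the fricative [s]. → [ruesiereisaosei].
/juvabiharowikipou/: /b/ is a stop between vowels /a/ and /i/, so it spirantizes to the fricative [v]. /k/ is a stop between vowels /i/ and /i/, so it spirantizes to the fricative [x]. /p/ is a stop between vowels /i/ and /o/, so it spirantizes to the fricative [f]. → [juvaviharowixifou].
/dixuupepia/: /p/ is a stop between vowels /u/ and /e/, so it spirantizes to the fricative [f]. /p/ is a stop between vowels /e/ and /i/, so it spirantizes to the fricative [f]. → [dixuufefia].
/depwujumezu/: the rule's environment is not met; surfaces unchanged as [depwujumezu].

ruesiereisaosei, juvaviharowixifou, dixuufefia, depwujumezu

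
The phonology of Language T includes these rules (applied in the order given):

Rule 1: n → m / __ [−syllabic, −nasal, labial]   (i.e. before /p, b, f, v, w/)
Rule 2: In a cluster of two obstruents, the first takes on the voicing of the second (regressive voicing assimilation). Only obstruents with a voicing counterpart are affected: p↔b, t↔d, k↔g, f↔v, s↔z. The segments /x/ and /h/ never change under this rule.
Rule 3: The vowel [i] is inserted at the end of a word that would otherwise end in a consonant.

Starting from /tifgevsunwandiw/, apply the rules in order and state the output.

tivgefsumwandiwi

Rule 1 (nasal place assimilation): /n/ precedes the labial consonant /w/, so it assimilates in place to [m]. /tifgevsunwandiw/ → tifgevsumwandiw.
Rule 2 (regressive voicing assimilation): /f/ precedes the voiced obstruent /g/, so it voices to [v] by assimilation. /v/ precedes the voiceless obstruent /s/, so it devoices to [f] by assimilation. /tifgevsumwandiw/ → tivgefsumwandiw.
Rule 3 (final i-epenthesis): the form ends in the consonant /w/, so [i] is inserted word-finally. /tivgefsumwandiw/ → tivgefsumwandiwi.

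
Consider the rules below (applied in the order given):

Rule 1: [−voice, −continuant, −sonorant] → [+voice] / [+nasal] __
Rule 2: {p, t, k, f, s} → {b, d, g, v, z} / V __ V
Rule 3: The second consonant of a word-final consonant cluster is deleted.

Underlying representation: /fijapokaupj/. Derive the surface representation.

Rule 1 (post-nasal voicing): no segment meets the environment; /fijapokaupj/ is unchanged.
Rule 2 (intervocalic voicing): /p/ is a voiceless obstruent between vowels /a/ and /o/, so it voices to [b]. /k/ is a voiceless obstruent between vowels /o/ and /a/, so it voices to [g]. /fijapokaupj/ → fijabogaupj.
Rule 3 (final cluster simplification): /j/ is the second consonant of a word-final cluster /pj/, so it deletes. /fijabogaupj/ → fijabogaup.

fijabogaup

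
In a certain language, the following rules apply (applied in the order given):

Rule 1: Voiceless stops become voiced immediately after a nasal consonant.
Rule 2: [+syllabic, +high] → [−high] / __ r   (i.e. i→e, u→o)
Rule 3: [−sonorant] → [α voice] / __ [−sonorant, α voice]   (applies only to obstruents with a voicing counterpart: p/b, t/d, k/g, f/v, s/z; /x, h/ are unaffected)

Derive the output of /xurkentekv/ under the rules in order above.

xorkendegv

Rule 1 (post-nasal voicing): /t/ is a voiceless stop immediately after the nasal /n/, so it voices to [d]. /xurkentekv/ → xurkendekv.
Rule 2 (pre-rhotic lowering): /u/ is a high vowel immediately before /r/, so it lowers to [o]. /xurkendekv/ → xorkendekv.
Rule 3 (regressive voicing assimilation): /k/ precedes the voiced obstruent /v/, so it voices to [g] by assimilation. /xorkendekv/ → xorkendegv.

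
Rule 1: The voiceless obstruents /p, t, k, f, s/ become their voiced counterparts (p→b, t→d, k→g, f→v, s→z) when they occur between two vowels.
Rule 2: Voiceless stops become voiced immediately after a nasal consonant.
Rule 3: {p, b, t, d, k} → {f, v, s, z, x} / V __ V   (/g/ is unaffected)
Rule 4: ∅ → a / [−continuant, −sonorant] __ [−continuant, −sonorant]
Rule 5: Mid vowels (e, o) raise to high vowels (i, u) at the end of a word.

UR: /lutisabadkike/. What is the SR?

luzizavadakigi

Rule 1 (intervocalic voicing): /t/ is a voiceless obstruent between vowels /u/ and /i/, so it voices to [d]. /s/ is a voiceless obstruent between vowels /i/ and /a/, so it voices to [z]. /k/ is a voiceless obstruent between vowels /i/ and /e/, so it voices to [g]. /lutisabadkike/ → ludizabadkige.
Rule 2 (post-nasal voicing): no segment meets the environment; /ludizabadkige/ is unchanged.
Rule 3 (intervocalic spirantization): /d/ is a stop between vowels /u/ and /i/, so it spirantizes to the fricative [z]. /b/ is a stop between vowels /a/ and /a/, so it spirantizes to the fricative [v]. /ludizabadkige/ → luzizavadkige.
Rule 4 (stop-cluster a-epenthesis): /d/ and /k/ form a stop–stop cluster, so [a] is inserted between them. /luzizavadkige/ → luzizavadakige.
Rule 5 (final vowel raising): /e/ is a mid vowel in word-final position, so it raises to [i]. /luzizavadakige/ → luzizavadakigi.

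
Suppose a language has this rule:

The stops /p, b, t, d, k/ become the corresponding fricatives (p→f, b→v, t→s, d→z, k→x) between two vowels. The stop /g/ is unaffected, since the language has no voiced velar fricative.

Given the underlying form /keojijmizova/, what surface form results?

No segment of /keojijmizova/ meets the structural description of the rule, so the form surfaces unchanged.

keojijmizova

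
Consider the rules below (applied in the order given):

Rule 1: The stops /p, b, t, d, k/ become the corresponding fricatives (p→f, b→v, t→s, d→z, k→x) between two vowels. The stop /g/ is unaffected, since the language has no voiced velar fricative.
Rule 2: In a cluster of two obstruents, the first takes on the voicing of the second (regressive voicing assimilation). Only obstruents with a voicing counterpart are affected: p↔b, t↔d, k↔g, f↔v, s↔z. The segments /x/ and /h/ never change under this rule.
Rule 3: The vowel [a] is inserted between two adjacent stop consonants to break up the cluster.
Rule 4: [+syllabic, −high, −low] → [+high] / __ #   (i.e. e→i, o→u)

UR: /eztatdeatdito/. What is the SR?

Rule 1 (intervocalic spirantization): /t/ is a stop between vowels /i/ and /o/, so it spirantizes to the fricative [s]. /eztatdeatdito/ → eztatdeatdiso.
Rule 2 (regressive voicing assimilation): /z/ precedes the voiceless obstruent /t/, so it devoices to [s] by assimilation. /t/ precedes the voiced obstruent /d/, so it voices to [d] by assimilation. /t/ precedes the voiced obstruent /d/, so it voices to [d] by assimilation. /eztatdeatdiso/ → estaddeaddiso.
Rule 3 (stop-cluster a-epenthesis): /d/ and /d/ form a stop–stop cluster, so [a] is inserted between them. /d/ and /d/ form a stop–stop cluster, so [a] is inserted between them. /estaddeaddiso/ → estadadeadadiso.
Rule 4 (final vowel raising): /o/ is a mid vowel in word-final position, so it raises to [u]. /estadadeadadiso/ → estadadeadadisu.

estadadeadadisu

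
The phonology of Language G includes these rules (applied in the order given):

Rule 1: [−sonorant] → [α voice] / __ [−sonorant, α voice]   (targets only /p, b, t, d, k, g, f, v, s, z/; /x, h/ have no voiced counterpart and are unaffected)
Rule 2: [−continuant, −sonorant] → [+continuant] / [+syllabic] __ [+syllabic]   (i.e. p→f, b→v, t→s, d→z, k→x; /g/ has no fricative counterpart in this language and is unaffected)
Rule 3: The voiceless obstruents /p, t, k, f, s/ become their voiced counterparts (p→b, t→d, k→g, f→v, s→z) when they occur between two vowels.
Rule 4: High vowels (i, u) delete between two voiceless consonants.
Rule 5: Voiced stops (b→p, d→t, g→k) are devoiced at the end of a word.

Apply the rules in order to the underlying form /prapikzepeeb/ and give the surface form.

pravigzeveep

Rule 1 (regressive voicing assimilation): /k/ precedes the voiced obstruent /z/, so it voices to [g] by assimilation. /prapikzepeeb/ → prapigzepeeb.
Rule 2 (intervocalic spirantization): /p/ is a stop between vowels /a/ and /i/, so it spirantizes to the fricative [f]. /p/ is a stop between vowels /e/ and /e/, so it spirantizes to the fricative [f]. /prapigzepeeb/ → prafigzefeeb.
Rule 3 (intervocalic voicing): /f/ is a voiceless obstruent between vowels /a/ and /i/, so it voices to [v]. /f/ is a voiceless obstruent between vowels /e/ and /e/, so it voices to [v]. /prafigzefeeb/ → pravigzeveeb.
Rule 4 (high vowel syncope): no segment meets the environment; /pravigzeveeb/ is unchanged.
Rule 5 (final devoicing): /b/ is a voiced stop in word-final position, so it devoices to [p]. /pravigzeveeb/ → pravigzeveep.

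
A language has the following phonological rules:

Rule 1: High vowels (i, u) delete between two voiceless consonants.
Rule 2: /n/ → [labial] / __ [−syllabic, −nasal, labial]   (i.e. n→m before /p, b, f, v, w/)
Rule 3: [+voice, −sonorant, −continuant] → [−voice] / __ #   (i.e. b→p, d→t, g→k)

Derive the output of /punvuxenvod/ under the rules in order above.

pumvuxemvot

Rule 1 (high vowel syncope): no segment meets the environment; /punvuxenvod/ is unchanged.
Rule 2 (nasal place assimilation): /n/ precedes the labial consonant /v/, so it assimilates in place to [m]. /n/ precedes the labial consonant /v/, so it assimilates in place to [m]. /punvuxenvod/ → pumvuxemvod.
Rule 3 (final devoicing): /d/ is a voiced stop in word-final position, so it devoices to [t]. /pumvuxemvod/ → pumvuxemvot.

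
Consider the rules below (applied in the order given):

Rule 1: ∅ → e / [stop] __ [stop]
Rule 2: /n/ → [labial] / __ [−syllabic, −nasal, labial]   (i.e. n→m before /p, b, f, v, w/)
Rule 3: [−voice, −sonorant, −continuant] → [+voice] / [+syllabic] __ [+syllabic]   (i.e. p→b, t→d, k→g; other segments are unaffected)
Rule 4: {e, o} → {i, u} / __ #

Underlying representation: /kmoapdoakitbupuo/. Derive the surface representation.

kmoabedoagidebubuu

Rule 1 (stop-cluster e-epenthesis): /p/ and /d/ form a stop–stop cluster, so [e] is inserted between them. /t/ and /b/ form a stop–stop cluster, so [e] is inserted between them. /kmoapdoakitbupuo/ → kmoapedoakitebupuo.
Rule 2 (nasal place assimilation): no segment meets the environment; /kmoapedoakitebupuo/ is unchanged.
Rule 3 (intervocalic voicing): /p/ is a voiceless stop between vowels /a/ and /e/, so it voices to [b]. /k/ is a voiceless stop between vowels /a/ and /i/, so it voices to [g]. /t/ is a voiceless stop between vowels /i/ and /e/, so it voices to [d]. /p/ is a voiceless stop between vowels /u/ and /u/, so it voices to [b]. /kmoapedoakitebupuo/ → kmoabedoagidebubuo.
Rule 4 (final vowel raising): /o/ is a mid vowel in word-final position, so it raises to [u]. /kmoabedoagidebubuo/ → kmoabedoagidebubuu.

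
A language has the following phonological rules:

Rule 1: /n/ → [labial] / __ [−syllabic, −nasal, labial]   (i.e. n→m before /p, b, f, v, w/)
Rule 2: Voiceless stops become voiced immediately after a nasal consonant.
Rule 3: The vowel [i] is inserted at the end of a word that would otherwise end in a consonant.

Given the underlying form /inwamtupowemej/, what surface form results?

Rule 1 (nasal place assimilation): /n/ precedes the labial consonant /w/, so it assimilates in place to [m]. /inwamtupowemej/ → imwamtupowemej.
Rule 2 (post-nasal voicing): /t/ is a voiceless stop immediately after the nasal /m/, so it voices to [d]. /imwamtupowemej/ → imwamdupowemej.
Rule 3 (final i-epenthesis): the form ends in the consonant /j/, so [i] is inserted word-finally. /imwamdupowemej/ → imwamdupowemeji.

imwamdupowemeji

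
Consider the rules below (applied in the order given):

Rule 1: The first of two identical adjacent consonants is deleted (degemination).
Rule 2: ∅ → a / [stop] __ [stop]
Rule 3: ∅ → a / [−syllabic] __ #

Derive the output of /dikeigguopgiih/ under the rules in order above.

dikeiguopagiiha

Rule 1 (degemination): /gg/ is a geminate; the first /g/ deletes. /dikeigguopgiih/ → dikeiguopgiih.
Rule 2 (stop-cluster a-epenthesis): /p/ and /g/ form a stop–stop cluster, so [a] is inserted between them. /dikeiguopgiih/ → dikeiguopagiih.
Rule 3 (final a-epenthesis): the form ends in the consonant /h/, so [a] is inserted word-finally. /dikeiguopagiih/ → dikeiguopagiiha.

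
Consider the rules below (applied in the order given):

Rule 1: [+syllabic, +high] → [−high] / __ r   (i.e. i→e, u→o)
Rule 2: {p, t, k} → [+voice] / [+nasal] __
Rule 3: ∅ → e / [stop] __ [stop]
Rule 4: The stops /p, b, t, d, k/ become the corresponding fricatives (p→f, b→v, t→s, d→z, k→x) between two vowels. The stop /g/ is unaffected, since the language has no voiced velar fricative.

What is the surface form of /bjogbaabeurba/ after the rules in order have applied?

Rule 1 (pre-rhotic lowering): /u/ is a high vowel immediately before /r/, so it lowers to [o]. /bjogbaabeurba/ → bjogbaabeorba.
Rule 2 (post-nasal voicing): no segment meets the environment; /bjogbaabeorba/ is unchanged.
Rule 3 (stop-cluster e-epenthesis): /g/ and /b/ form a stop–stop cluster, so [e] is inserted between them. /bjogbaabeorba/ → bjogebaabeorba.
Rule 4 (intervocalic spirantization): /b/ is a stop between vowels /e/ and /a/, so it spirantizes to the fricative [v]. /b/ is a stop between vowels /a/ and /e/, so it spirantizes to the fricative [v]. /bjogebaabeorba/ → bjogevaaveorba.

bjogevaaveorba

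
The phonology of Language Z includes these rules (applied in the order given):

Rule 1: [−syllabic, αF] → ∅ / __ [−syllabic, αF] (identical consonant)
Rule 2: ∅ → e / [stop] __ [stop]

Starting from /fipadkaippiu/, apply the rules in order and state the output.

fipadekaipiu

Rule 1 (degemination): /pp/ is a geminate; the first /p/ deletes. /fipadkaippiu/ → fipadkaipiu.
Rule 2 (stop-cluster e-epenthesis): /d/ and /k/ form a stop–stop cluster, so [e] is inserted between them. /fipadkaipiu/ → fipadekaipiu.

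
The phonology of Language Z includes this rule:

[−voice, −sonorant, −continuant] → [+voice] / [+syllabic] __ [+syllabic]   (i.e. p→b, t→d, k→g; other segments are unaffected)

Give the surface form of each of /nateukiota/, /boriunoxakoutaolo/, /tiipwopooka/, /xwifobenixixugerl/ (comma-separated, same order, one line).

nadeugioda, boriunoxagoudaolo, tiipwobooga, xwifobenixixugerl

/nateukiota/: /t/ is a voiceless stop between vowels /a/ and /e/, so it voices to [d]. /k/ is a voiceless stop between vowels /u/ and /i/, so it voices to [g]. /t/ is a voiceless stop between vowels /o/ and /a/, so it voices to [d]. → [nadeugioda].
/boriunoxakoutaolo/: /k/ is a voiceless stop between vowels /a/ and /o/, so it voices to [g]. /t/ is a voiceless stop between vowels /u/ and /a/, so it voices to [d]. → [boriunoxagoudaolo].
/tiipwopooka/: /p/ is a voiceless stop between vowels /o/ and /o/, so it voices to [b]. /k/ is a voiceless stop between vowels /o/ and /a/, so it voices to [g]. → [tiipwobooga].
/xwifobenixixugerl/: the rule's environment is not met; surfaces unchanged as [xwifobenixixugerl].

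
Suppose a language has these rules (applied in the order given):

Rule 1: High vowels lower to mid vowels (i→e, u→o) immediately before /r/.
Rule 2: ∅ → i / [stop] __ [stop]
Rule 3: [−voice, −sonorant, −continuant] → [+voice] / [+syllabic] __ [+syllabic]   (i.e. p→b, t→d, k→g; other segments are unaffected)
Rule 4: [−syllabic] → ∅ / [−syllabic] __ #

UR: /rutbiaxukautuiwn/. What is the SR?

rudibiaxugauduiw

Rule 1 (pre-rhotic lowering): no segment meets the environment; /rutbiaxukautuiwn/ is unchanged.
Rule 2 (stop-cluster i-epenthesis): /t/ and /b/ form a stop–stop cluster, so [i] is inserted between them. /rutbiaxukautuiwn/ → rutibiaxukautuiwn.
Rule 3 (intervocalic voicing): /t/ is a voiceless stop between vowels /u/ and /i/, so it voices to [d]. /k/ is a voiceless stop between vowels /u/ and /a/, so it voices to [g]. /t/ is a voiceless stop between vowels /u/ and /u/, so it voices to [d]. /rutibiaxukautuiwn/ → rudibiaxugauduiwn.
Rule 4 (final cluster simplification): /n/ is the second consonant of a word-final cluster /wn/, so it deletes. /rudibiaxugauduiwn/ → rudibiaxugauduiw.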